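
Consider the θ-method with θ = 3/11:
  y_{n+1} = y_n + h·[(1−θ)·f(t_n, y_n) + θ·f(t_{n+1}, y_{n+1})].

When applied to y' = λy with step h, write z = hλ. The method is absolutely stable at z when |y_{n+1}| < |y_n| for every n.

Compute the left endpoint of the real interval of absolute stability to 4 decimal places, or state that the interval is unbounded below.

Test eqn y'=λy, z=hλ:
  y_{n+1} = y_n + z·[8/11·y_n + 3/11·y_{n+1}] ⇒ (1 − 3/11z)y_{n+1} = (1 + 8/11z)y_n
  so R(z) = (1 + 8/11z)/(1 − 3/11z).

Solve |R(x)|<1 on ℝ⁻.
x=-1.29: |R|=0.0457
R=−1: 1+8/11x = −1+3/11x ⇒ -5/11x=2 ⇒ x=2/(-5/11)=-4.4000
Confirm numerically:
  x=-4.305: |R|=0.98014 <1
  x=-3.698: |R|=0.84113 <1
  x=-2.410: |R|=0.45420 <1
  x=-2.083: |R|=0.32837 <1
  x=-4.958: |R|=1.10783 >1
  x=-4.933: |R|=1.10330 >1
  x=-4.433: |R|=1.00679 >1
Interval (-4.4000, 0).

left endpoint -4.4000.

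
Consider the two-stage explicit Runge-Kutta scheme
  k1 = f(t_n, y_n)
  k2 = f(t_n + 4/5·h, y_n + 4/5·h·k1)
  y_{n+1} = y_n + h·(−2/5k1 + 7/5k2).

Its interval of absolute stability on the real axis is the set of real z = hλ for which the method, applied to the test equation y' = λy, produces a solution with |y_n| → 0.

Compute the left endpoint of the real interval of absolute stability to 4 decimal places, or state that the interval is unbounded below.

z* = -0.8929.

On y'=λy, z=hλ:
  k1=λy_n ⇒ h·k1=z·y_n;  k2=λ(1+4/5z)y_n ⇒ h·k2=z(1+4/5z)y_n
  y_{n+1}/y_n = 1 − 2/5z + 7/5z(1+4/5z) = 1 + z + 28/25z²
  so R(z) = 1 + z + 28/25z².

Find x<0 with |R(x)|<1.
x=-0.65: |R|=0.8232
R=1: x+28/25x²=0 ⇒ x=−25/28=-0.8929; min R=1−1/(4·28/25)=0.7768>−1
Confirm numerically:
  x=-0.860: |R|=0.96835 <1
  x=-0.727: |R|=0.86495 <1
  x=-0.705: |R|=0.85167 <1
  x=-0.637: |R|=0.81746 <1
  x=-1.406: |R|=1.80806 >1
  x=-1.266: |R|=1.52909 >1
Stable set (-0.8929, 0).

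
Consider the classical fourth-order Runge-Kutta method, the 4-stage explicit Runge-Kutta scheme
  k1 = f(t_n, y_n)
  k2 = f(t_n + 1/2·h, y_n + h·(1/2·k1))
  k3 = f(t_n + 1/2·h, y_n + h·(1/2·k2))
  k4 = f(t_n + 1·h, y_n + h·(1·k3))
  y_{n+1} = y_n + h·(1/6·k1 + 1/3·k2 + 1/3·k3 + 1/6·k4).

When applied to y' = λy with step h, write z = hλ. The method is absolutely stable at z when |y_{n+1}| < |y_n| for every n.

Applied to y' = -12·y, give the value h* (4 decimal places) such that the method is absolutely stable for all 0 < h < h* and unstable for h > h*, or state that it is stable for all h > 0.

(-2.7853,0); λ=-12 ⇒ h* = 0.2321.

Set f=λy, z=hλ:
  order 4, 4-stage ⇒ R(z)=1+z+z^2/2+z^3/6+z^4/24
  (e.g. R(-0.94)=0.39590, |R|=0.39590)

Need |R(x)|<1, x<0.
x=-0.94: |R|=0.3959
|R(-2.23)|=0.4386 |R(-1.79)|=0.2839
Bisect:
  x_lo=-3.3508 |R|=2.2453  x_hi=-0.2775 |R|=0.7577
  mid=-1.81412 |R|=0.28763 →hi
  mid=-2.58244 |R|=0.73482 →hi
  mid=-2.96660 |R|=1.30958 →lo
  mid=-2.77452 |R|=0.98388 →hi
  mid=-2.87056 |R|=1.13635 →lo
  mid=-2.82254 |R|=1.05762 →lo
  mid=-2.79853 |R|=1.02014 →lo
  mid=-2.78652 |R|=1.00186 →lo
  mid=-2.78052 |R|=0.99283 →hi
  mid=-2.78352 |R|=0.99733 →hi
  ...
  [-2.78540,-2.78521] ⇒ x*=-2.7853
Stable set (-2.7853, 0).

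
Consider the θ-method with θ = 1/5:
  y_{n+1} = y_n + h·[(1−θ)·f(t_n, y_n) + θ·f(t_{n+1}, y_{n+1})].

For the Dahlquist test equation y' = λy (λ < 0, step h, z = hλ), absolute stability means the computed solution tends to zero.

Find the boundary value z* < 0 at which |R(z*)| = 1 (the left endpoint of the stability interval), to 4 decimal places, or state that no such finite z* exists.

Set f=λy, z=hλ:
  y_{n+1} = y_n + z·[4/5·y_n + 1/5·y_{n+1}] ⇒ (1 − 1/5z)y_{n+1} = (1 + 4/5z)y_n
  ⇒ R(z) = (1 + 4/5z)/(1 − 1/5z).

Solve |R(x)|<1 on ℝ⁻.
x=-1.48: |R|=0.1420
R=−1: 1+4/5x = −1+1/5x ⇒ -3/5x=2 ⇒ x=2/(-3/5)=-3.3333
Confirm numerically:
  x=-3.305: |R|=0.98977 <1
  x=-2.768: |R|=0.78167 <1
  x=-2.549: |R|=0.68830 <1
  x=-1.403: |R|=0.09558 <1
  x=-3.930: |R|=1.20045 >1
  x=-3.711: |R|=1.13007 >1
So |R|<1 on (-3.3333, 0).

left endpoint -3.3333.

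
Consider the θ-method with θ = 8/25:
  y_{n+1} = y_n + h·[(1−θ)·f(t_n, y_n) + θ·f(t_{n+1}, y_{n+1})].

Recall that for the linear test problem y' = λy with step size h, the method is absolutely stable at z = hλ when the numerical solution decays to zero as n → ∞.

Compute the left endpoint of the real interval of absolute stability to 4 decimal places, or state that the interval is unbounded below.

z* = -5.5556.

Test eqn y'=λy, z=hλ:
  y_{n+1} = y_n + z·[17/25·y_n + 8/25·y_{n+1}] ⇒ (1 − 8/25z)y_{n+1} = (1 + 17/25z)y_n
  R(z) = (1 + 17/25z)/(1 − 8/25z).

Find x<0 with |R(x)|<1.
x=-0.99: |R|=0.2482
R=−1: 1+17/25x = −1+8/25x ⇒ -9/25x=2 ⇒ x=2/(-9/25)=-5.5556
Confirm numerically:
  x=-5.075: |R|=0.93407 <1
  x=-3.383: |R|=0.62444 <1
  x=-2.727: |R|=0.45623 <1
  x=-5.604: |R|=1.00624 >1
  x=-5.595: |R|=1.00509 >1
Stable set (-5.5556, 0).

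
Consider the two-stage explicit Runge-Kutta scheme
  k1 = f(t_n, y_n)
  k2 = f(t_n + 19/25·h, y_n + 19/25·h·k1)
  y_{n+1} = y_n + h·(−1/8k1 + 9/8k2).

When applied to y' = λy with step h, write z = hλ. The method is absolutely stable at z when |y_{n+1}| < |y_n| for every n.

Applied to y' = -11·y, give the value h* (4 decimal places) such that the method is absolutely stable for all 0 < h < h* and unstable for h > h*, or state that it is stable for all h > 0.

(-1.1696,0); λ=-11 ⇒ h* = (200/171)/11 = 0.1063.

On y'=λy, z=hλ:
  k1=λy_n ⇒ h·k1=z·y_n;  k2=λ(1+19/25z)y_n ⇒ h·k2=z(1+19/25z)y_n
  y_{n+1}/y_n = 1 − 1/8z + 9/8z(1+19/25z) = 1 + z + 171/200z²
  R(z) = 1 + z + 171/200z².

Solve |R(x)|<1 on ℝ⁻.
x=-1.13: |R|=0.9617
R=1: x+171/200x²=0 ⇒ x=−200/171=-1.1696; min R=1−1/(4·171/200)=0.7076>−1
Confirm numerically:
  x=-0.636: |R|=0.70984 <1
  x=-0.630: |R|=0.70935 <1
  x=-0.544: |R|=0.70903 <1
  x=-0.489: |R|=0.71545 <1
  x=-1.653: |R|=1.68321 >1
  x=-1.640: |R|=1.65961 >1
  x=-1.412: |R|=1.29265 >1
So |R|<1 on (-1.1696, 0).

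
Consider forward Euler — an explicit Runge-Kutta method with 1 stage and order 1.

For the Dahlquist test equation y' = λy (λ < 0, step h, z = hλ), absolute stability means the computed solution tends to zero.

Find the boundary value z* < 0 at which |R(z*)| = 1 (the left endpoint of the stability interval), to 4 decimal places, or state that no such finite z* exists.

Test eqn y'=λy, z=hλ:
  order 1, 1-stage ⇒ R(z)=1+z
  (e.g. R(-0.59)=0.41000, |R|=0.41000)

Solve |R(x)|<1 on ℝ⁻.
x=-0.59: |R|=0.4100
|R(-2.34)|=1.3400 |R(-1.56)|=0.5600 |R(-0.89)|=0.1100
Bisect:
  x_lo=-2.4620 |R|=1.4620  x_hi=-0.3829 |R|=0.6171
  mid=-1.42241 |R|=0.42241 →hi
  mid=-1.94219 |R|=0.94219 →hi
  mid=-2.20207 |R|=1.20207 →lo
  mid=-2.07213 |R|=1.07213 →lo
  mid=-2.00716 |R|=1.00716 →lo
  mid=-1.97467 |R|=0.97467 →hi
  mid=-1.99092 |R|=0.99092 →hi
  mid=-1.99904 |R|=0.99904 →hi
  mid=-2.00310 |R|=1.00310 →lo
  mid=-2.00107 |R|=1.00107 →lo
  ...
  [-2.00005,-1.99992] ⇒ x*=-2.0000
Stable set (-2.0000, 0).

z* = -2.0000.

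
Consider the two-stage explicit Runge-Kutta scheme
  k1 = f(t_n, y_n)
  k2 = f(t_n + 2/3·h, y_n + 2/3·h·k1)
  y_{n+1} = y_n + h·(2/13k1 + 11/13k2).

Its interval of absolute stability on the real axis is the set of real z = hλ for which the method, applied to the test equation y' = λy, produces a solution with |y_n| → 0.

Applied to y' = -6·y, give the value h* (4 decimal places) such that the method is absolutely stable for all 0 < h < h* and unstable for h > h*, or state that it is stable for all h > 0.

(-1.7727,0); λ=-6 ⇒ h* = (39/22)/6 = 0.2955.

On y'=λy, z=hλ:
  k1=λy_n ⇒ h·k1=z·y_n;  k2=λ(1+2/3z)y_n ⇒ h·k2=z(1+2/3z)y_n
  y_{n+1}/y_n = 1 + 2/13z + 11/13z(1+2/3z) = 1 + z + 22/39z²
  Hence R(z) = 1 + z + 22/39z².

Need |R(x)|<1, x<0.
x=-1.63: |R|=0.8688
R=1: x+22/39x²=0 ⇒ x=−39/22=-1.7727; min R=1−1/(4·22/39)=0.5568>−1
Confirm numerically:
  x=-1.614: |R|=0.85548 <1
  x=-1.384: |R|=0.69651 <1
  x=-0.880: |R|=0.55684 <1
  x=-2.364: |R|=1.78848 >1
  x=-2.198: |R|=1.52729 >1
  x=-2.170: |R|=1.48630 >1
Interval (-1.7727, 0).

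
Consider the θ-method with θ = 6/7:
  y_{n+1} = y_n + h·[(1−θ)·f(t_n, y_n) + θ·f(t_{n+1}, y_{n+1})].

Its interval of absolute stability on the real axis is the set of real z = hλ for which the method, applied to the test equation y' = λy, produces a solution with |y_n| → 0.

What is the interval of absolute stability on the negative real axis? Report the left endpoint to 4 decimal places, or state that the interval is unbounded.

With y'=λy (z=hλ):
  y_{n+1} = y_n + z·[1/7·y_n + 6/7·y_{n+1}] ⇒ (1 − 6/7z)y_{n+1} = (1 + 1/7z)y_n
  so R(z) = (1 + 1/7z)/(1 − 6/7z).

Solve |R(x)|<1 on ℝ⁻.
x=-1.6: |R|=0.3253
x=-2: |R|=0.2632
x=-10: |R|=0.0448
x=-100: |R|=0.1532
θ=6/7≥1/2 ⇒ |1+1/7x|<|1−6/7x| ∀x<0 ⇒ interval (−∞,0).

(−∞, 0) — no finite endpoint.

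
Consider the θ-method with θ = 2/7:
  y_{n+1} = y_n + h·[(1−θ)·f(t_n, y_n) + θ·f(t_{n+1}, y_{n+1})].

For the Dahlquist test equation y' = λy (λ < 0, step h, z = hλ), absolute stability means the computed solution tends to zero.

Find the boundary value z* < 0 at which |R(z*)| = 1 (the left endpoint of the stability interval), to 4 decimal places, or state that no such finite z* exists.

Set f=λy, z=hλ:
  y_{n+1} = y_n + z·[5/7·y_n + 2/7·y_{n+1}] ⇒ (1 − 2/7z)y_{n+1} = (1 + 5/7z)y_n
  ⇒ R(z) = (1 + 5/7z)/(1 − 2/7z).

Find x<0 with |R(x)|<1.
x=-0.32: |R|=0.7068
R=−1: 1+5/7x = −1+2/7x ⇒ -3/7x=2 ⇒ x=2/(-3/7)=-4.6667
Confirm numerically:
  x=-4.349: |R|=0.93929 <1
  x=-2.371: |R|=0.41347 <1
  x=-2.053: |R|=0.29399 <1
  x=-5.153: |R|=1.08431 >1
  x=-5.044: |R|=1.06625 >1
Interval (-4.6667, 0).

z* = -4.6667.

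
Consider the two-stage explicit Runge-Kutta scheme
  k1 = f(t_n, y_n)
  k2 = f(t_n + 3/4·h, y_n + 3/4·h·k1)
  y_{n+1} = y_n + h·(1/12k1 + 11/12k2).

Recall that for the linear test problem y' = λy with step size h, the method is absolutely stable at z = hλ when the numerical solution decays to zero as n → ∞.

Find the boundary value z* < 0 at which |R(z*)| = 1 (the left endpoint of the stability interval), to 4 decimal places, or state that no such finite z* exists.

left endpoint -1.4545.

On y'=λy, z=hλ:
  k1=λy_n ⇒ h·k1=z·y_n;  k2=λ(1+3/4z)y_n ⇒ h·k2=z(1+3/4z)y_n
  y_{n+1}/y_n = 1 + 1/12z + 11/12z(1+3/4z) = 1 + z + 11/16z²
  ⇒ R(z) = 1 + z + 11/16z².

Solve |R(x)|<1 on ℝ⁻.
x=-0.94: |R|=0.6675
R=1: x+11/16x²=0 ⇒ x=−16/11=-1.4545; min R=1−1/(4·11/16)=0.6364>−1
Confirm numerically:
  x=-1.375: |R|=0.92480 <1
  x=-1.272: |R|=0.84036 <1
  x=-0.587: |R|=0.64989 <1
  x=-1.709: |R|=1.29897 >1
  x=-1.534: |R|=1.08379 >1
So |R|<1 on (-1.4545, 0).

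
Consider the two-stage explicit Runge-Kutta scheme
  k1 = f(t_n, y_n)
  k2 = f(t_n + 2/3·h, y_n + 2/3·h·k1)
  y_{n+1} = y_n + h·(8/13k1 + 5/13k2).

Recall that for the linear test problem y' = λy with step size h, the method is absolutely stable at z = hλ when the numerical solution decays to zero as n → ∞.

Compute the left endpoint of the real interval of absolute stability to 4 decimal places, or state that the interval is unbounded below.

Set f=λy, z=hλ:
  k1=λy_n ⇒ h·k1=z·y_n;  k2=λ(1+2/3z)y_n ⇒ h·k2=z(1+2/3z)y_n
  y_{n+1}/y_n = 1 + 8/13z + 5/13z(1+2/3z) = 1 + z + 10/39z²
  so R(z) = 1 + z + 10/39z².

Solve |R(x)|<1 on ℝ⁻.
x=-1.03: |R|=0.2420
R=1: x+10/39x²=0 ⇒ x=−39/10=-3.9000; min R=1−1/(4·10/39)=0.0250>−1
Confirm numerically:
  x=-3.163: |R|=0.40227 <1
  x=-2.606: |R|=0.13534 <1
  x=-2.570: |R|=0.12356 <1
  x=-2.325: |R|=0.06106 <1
  x=-4.023: |R|=1.12688 >1
  x=-3.931: |R|=1.03125 >1
So |R|<1 on (-3.9000, 0).

left endpoint -3.9000.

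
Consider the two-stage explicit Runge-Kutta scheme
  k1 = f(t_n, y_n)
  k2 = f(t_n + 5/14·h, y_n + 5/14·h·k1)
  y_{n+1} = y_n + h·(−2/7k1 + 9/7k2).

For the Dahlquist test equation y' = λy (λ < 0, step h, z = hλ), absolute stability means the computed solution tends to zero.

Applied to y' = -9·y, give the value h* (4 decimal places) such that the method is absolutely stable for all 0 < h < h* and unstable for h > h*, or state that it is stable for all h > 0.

With y'=λy (z=hλ):
  k1=λy_n ⇒ h·k1=z·y_n;  k2=λ(1+5/14z)y_n ⇒ h·k2=z(1+5/14z)y_n
  y_{n+1}/y_n = 1 − 2/7z + 9/7z(1+5/14z) = 1 + z + 45/98z²
  ⇒ R(z) = 1 + z + 45/98z².

Boundary: |R(x)|=1, x<0.
x=-0.48: |R|=0.6258
R=1: x+45/98x²=0 ⇒ x=−98/45=-2.1778; min R=1−1/(4·45/98)=0.4556>−1
Confirm numerically:
  x=-1.738: |R|=0.64903 <1
  x=-1.497: |R|=0.53203 <1
  x=-1.159: |R|=0.45781 <1
  x=-1.081: |R|=0.45558 <1
  x=-2.277: |R|=1.10374 >1
  x=-2.266: |R|=1.09180 >1
Stable set (-2.1778, 0).

(-2.1778,0); λ=-9 ⇒ h* = (98/45)/9 = 0.2420.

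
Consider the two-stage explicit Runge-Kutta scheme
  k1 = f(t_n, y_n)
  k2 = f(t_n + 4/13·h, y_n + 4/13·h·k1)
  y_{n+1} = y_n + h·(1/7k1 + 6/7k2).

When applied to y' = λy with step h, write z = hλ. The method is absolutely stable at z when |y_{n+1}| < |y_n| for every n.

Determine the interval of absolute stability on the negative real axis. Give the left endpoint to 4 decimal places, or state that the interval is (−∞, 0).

(-3.7917, 0).

Test eqn y'=λy, z=hλ:
  k1=λy_n ⇒ h·k1=z·y_n;  k2=λ(1+4/13z)y_n ⇒ h·k2=z(1+4/13z)y_n
  y_{n+1}/y_n = 1 + 1/7z + 6/7z(1+4/13z) = 1 + z + 24/91z²
  R(z) = 1 + z + 24/91z².

Solve |R(x)|<1 on ℝ⁻.
x=-1.27: |R|=0.1554
R=1: x+24/91x²=0 ⇒ x=−91/24=-3.7917; min R=1−1/(4·24/91)=0.0521>−1
Confirm numerically:
  x=-2.780: |R|=0.25826 <1
  x=-2.100: |R|=0.06308 <1
  x=-1.984: |R|=0.05413 <1
  x=-1.938: |R|=0.05255 <1
  x=-4.097: |R|=1.32992 >1
  x=-3.955: |R|=1.17037 >1
So |R|<1 on (-3.7917, 0).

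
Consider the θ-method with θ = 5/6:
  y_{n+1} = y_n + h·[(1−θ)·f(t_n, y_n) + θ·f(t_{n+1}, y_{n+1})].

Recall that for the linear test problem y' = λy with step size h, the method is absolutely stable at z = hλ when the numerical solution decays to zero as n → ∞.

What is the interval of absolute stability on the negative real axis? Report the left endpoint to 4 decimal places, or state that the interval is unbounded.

unbounded; (−∞, 0).

Test eqn y'=λy, z=hλ:
  y_{n+1} = y_n + z·[1/6·y_n + 5/6·y_{n+1}] ⇒ (1 − 5/6z)y_{n+1} = (1 + 1/6z)y_n
  R(z) = (1 + 1/6z)/(1 − 5/6z).

Find x<0 with |R(x)|<1.
x=-1.44: |R|=0.3455
x=-2: |R|=0.2500
x=-10: |R|=0.0714
x=-100: |R|=0.1858
θ=5/6≥1/2 ⇒ |1+1/6x|<|1−5/6x| ∀x<0 ⇒ stable on all of ℝ⁻.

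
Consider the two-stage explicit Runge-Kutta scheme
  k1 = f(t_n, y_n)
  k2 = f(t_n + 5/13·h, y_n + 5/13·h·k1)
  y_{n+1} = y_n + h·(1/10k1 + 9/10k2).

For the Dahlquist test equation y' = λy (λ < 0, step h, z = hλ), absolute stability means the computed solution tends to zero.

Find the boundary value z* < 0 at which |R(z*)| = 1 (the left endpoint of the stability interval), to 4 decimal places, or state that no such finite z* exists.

left endpoint -2.8889.

Test eqn y'=λy, z=hλ:
  k1=λy_n ⇒ h·k1=z·y_n;  k2=λ(1+5/13z)y_n ⇒ h·k2=z(1+5/13z)y_n
  y_{n+1}/y_n = 1 + 1/10z + 9/10z(1+5/13z) = 1 + z + 9/26z²
  ⇒ R(z) = 1 + z + 9/26z².

Boundary: |R(x)|=1, x<0.
x=-1.68: |R|=0.2970
R=1: x+9/26x²=0 ⇒ x=−26/9=-2.8889; min R=1−1/(4·9/26)=0.2778>−1
Confirm numerically:
  x=-2.024: |R|=0.39405 <1
  x=-2.018: |R|=0.39165 <1
  x=-1.777: |R|=0.31606 <1
  x=-1.508: |R|=0.27918 <1
  x=-3.269: |R|=1.43012 >1
  x=-3.040: |R|=1.15902 >1
  x=-3.003: |R|=1.11862 >1
So |R|<1 on (-2.8889, 0).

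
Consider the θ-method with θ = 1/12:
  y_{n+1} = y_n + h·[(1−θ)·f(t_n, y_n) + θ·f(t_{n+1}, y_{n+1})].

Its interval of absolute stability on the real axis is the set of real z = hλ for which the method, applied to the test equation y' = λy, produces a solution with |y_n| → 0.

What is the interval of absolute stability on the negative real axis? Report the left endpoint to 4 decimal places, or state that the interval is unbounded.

z∈(-2.4000,0).

With y'=λy (z=hλ):
  y_{n+1} = y_n + z·[11/12·y_n + 1/12·y_{n+1}] ⇒ (1 − 1/12z)y_{n+1} = (1 + 11/12z)y_n
  so R(z) = (1 + 11/12z)/(1 − 1/12z).

Find x<0 with |R(x)|<1.
x=-0.8: |R|=0.2500
R=−1: 1+11/12x = −1+1/12x ⇒ -5/6x=2 ⇒ x=2/(-5/6)=-2.4000
Confirm numerically:
  x=-2.339: |R|=0.95746 <1
  x=-2.318: |R|=0.94273 <1
  x=-1.862: |R|=0.61189 <1
  x=-1.222: |R|=0.10906 <1
  x=-2.947: |R|=1.36596 >1
  x=-2.607: |R|=1.14171 >1
  x=-2.525: |R|=1.08606 >1
Interval (-2.4000, 0).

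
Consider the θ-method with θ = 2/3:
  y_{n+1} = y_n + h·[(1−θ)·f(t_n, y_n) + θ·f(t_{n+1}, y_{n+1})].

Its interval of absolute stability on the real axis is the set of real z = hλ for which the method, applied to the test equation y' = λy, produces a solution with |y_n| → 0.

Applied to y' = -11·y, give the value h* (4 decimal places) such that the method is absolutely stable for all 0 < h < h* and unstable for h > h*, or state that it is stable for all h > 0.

interval (−∞, 0). Any h>0 works for λ=-11.

Test eqn y'=λy, z=hλ:
  y_{n+1} = y_n + z·[1/3·y_n + 2/3·y_{n+1}] ⇒ (1 − 2/3z)y_{n+1} = (1 + 1/3z)y_n
  R(z) = (1 + 1/3z)/(1 − 2/3z).

Solve |R(x)|<1 on ℝ⁻.
x=-1.8: |R|=0.1818
x=-2: |R|=0.1429
x=-10: |R|=0.3043
x=-100: |R|=0.4778
θ=2/3≥1/2 ⇒ |1+1/3x|<|1−2/3x| ∀x<0 ⇒ interval (−∞,0).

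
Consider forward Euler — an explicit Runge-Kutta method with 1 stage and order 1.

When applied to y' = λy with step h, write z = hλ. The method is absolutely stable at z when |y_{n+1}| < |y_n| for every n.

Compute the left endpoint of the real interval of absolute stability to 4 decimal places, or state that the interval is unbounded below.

Set f=λy, z=hλ:
  order 1, 1-stage ⇒ R(z)=1+z
  (e.g. R(-1.51)=-0.51000, |R|=0.51000)

Need |R(x)|<1, x<0.
x=-1.51: |R|=0.5100
|R(-1.54)|=0.5400 |R(-0.87)|=0.1300 |R(-0.86)|=0.1400
Bisect:
  x_lo=-2.5743 |R|=1.5743  x_hi=-0.1183 |R|=0.8817
  mid=-1.34632 |R|=0.34632 →hi
  mid=-1.96032 |R|=0.96032 →hi
  mid=-2.26732 |R|=1.26732 →lo
  mid=-2.11382 |R|=1.11382 →lo
  mid=-2.03707 |R|=1.03707 →lo
  mid=-1.99869 |R|=0.99869 →hi
  mid=-2.01788 |R|=1.01788 →lo
  mid=-2.00829 |R|=1.00829 →lo
  mid=-2.00349 |R|=1.00349 →lo
  mid=-2.00109 |R|=1.00109 →lo
  ...
  [-2.00004,-1.99989] ⇒ x*=-2.0000
Interval (-2.0000, 0).

z* = -2.0000.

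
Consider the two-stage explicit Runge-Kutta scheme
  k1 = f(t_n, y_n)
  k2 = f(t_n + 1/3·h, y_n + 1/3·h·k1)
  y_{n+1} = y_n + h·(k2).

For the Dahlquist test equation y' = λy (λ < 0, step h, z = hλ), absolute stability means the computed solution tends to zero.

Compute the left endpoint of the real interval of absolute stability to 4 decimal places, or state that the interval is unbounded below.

With y'=λy (z=hλ):
  k1=λy_n ⇒ h·k1=z·y_n;  k2=λ(1+1/3z)y_n ⇒ h·k2=z(1+1/3z)y_n
  y_{n+1}/y_n = 1 + z(1+1/3z) = 1 + z + 1/3z²
  R(z) = 1 + z + 1/3z².

Need |R(x)|<1, x<0.
x=-1.01: |R|=0.3300
R=1: x+1/3x²=0 ⇒ x=−3=-3.0000; min R=1−1/(4·1/3)=0.2500>−1
Confirm numerically:
  x=-2.850: |R|=0.85750 <1
  x=-2.345: |R|=0.48801 <1
  x=-1.363: |R|=0.25626 <1
  x=-3.279: |R|=1.30495 >1
  x=-3.269: |R|=1.29312 >1
Interval (-3.0000, 0).

left endpoint -3.0000.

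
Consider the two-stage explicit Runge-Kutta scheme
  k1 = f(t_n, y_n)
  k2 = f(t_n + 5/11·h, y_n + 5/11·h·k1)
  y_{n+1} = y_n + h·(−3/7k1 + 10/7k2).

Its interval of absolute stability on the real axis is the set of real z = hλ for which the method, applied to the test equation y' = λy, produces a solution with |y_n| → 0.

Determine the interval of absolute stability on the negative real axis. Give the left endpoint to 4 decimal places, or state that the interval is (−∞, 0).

On y'=λy, z=hλ:
  k1=λy_n ⇒ h·k1=z·y_n;  k2=λ(1+5/11z)y_n ⇒ h·k2=z(1+5/11z)y_n
  y_{n+1}/y_n = 1 − 3/7z + 10/7z(1+5/11z) = 1 + z + 50/77z²
  Hence R(z) = 1 + z + 50/77z².

Find x<0 with |R(x)|<1.
x=-1.18: |R|=0.7242
R=1: x+50/77x²=0 ⇒ x=−77/50=-1.5400; min R=1−1/(4·50/77)=0.6150>−1
Confirm numerically:
  x=-1.480: |R|=0.94234 <1
  x=-1.312: |R|=0.80576 <1
  x=-0.803: |R|=0.61571 <1
  x=-2.014: |R|=1.61989 >1
  x=-1.782: |R|=1.28003 >1
  x=-1.656: |R|=1.12474 >1
Stable set (-1.5400, 0).

z∈(-1.5400,0).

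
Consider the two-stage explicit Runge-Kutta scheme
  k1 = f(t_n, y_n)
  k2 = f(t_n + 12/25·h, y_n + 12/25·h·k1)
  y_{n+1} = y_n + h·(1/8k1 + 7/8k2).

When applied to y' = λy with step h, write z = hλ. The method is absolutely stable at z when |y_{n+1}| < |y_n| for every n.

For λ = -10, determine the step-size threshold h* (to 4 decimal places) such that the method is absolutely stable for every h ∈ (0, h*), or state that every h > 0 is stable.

Test eqn y'=λy, z=hλ:
  k1=λy_n ⇒ h·k1=z·y_n;  k2=λ(1+12/25z)y_n ⇒ h·k2=z(1+12/25z)y_n
  y_{n+1}/y_n = 1 + 1/8z + 7/8z(1+12/25z) = 1 + z + 21/50z²
  Hence R(z) = 1 + z + 21/50z².

Find x<0 with |R(x)|<1.
x=-0.79: |R|=0.4721
R=1: x+21/50x²=0 ⇒ x=−50/21=-2.3810; min R=1−1/(4·21/50)=0.4048>−1
Confirm numerically:
  x=-2.101: |R|=0.75296 <1
  x=-1.884: |R|=0.60677 <1
  x=-1.618: |R|=0.48153 <1
  x=-2.903: |R|=1.63651 >1
  x=-2.477: |R|=1.09992 >1
  x=-2.447: |R|=1.06788 >1
Stable set (-2.3810, 0).

(-2.3810,0); λ=-10 ⇒ h* = (50/21)/10 = 0.2381.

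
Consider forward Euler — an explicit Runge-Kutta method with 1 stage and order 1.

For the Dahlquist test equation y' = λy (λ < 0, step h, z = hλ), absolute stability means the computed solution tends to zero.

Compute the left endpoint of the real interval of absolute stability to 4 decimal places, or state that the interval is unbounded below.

On y'=λy, z=hλ:
  order 1, 1-stage ⇒ R(z)=1+z
  (e.g. R(-1.77)=-0.77000, |R|=0.77000)

Solve |R(x)|<1 on ℝ⁻.
x=-1.77: |R|=0.7700
|R(-2.34)|=1.3400 |R(-1.38)|=0.3800 |R(-1.11)|=0.1100
Bisect:
  x_lo=-2.7250 |R|=1.7250  x_hi=-0.2037 |R|=0.7963
  mid=-1.46435 |R|=0.46435 →hi
  mid=-2.09468 |R|=1.09468 →lo
  mid=-1.77951 |R|=0.77951 →hi
  mid=-1.93709 |R|=0.93709 →hi
  mid=-2.01589 |R|=1.01589 →lo
  mid=-1.97649 |R|=0.97649 →hi
  mid=-1.99619 |R|=0.99619 →hi
  mid=-2.00604 |R|=1.00604 →lo
  mid=-2.00111 |R|=1.00111 →lo
  ...
  [-2.00004,-1.99988] ⇒ x*=-2.0000
So |R|<1 on (-2.0000, 0).

left endpoint -2.0000.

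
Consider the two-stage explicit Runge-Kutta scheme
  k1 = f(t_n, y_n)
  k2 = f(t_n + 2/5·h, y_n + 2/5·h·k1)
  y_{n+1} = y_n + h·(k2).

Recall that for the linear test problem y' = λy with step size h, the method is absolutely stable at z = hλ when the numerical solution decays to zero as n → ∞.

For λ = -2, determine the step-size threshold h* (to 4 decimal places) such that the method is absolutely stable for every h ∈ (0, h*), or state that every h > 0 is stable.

With y'=λy (z=hλ):
  k1=λy_n ⇒ h·k1=z·y_n;  k2=λ(1+2/5z)y_n ⇒ h·k2=z(1+2/5z)y_n
  y_{n+1}/y_n = 1 + z(1+2/5z) = 1 + z + 2/5z²
  ⇒ R(z) = 1 + z + 2/5z².

Find x<0 with |R(x)|<1.
x=-1.52: |R|=0.4042
R=1: x+2/5x²=0 ⇒ x=−5/2=-2.5000; min R=1−1/(4·2/5)=0.3750>−1
Confirm numerically:
  x=-2.456: |R|=0.95677 <1
  x=-1.626: |R|=0.43155 <1
  x=-1.413: |R|=0.38563 <1
  x=-3.081: |R|=1.71602 >1
  x=-3.067: |R|=1.69560 >1
  x=-2.534: |R|=1.03446 >1
Interval (-2.5000, 0).

(-2.5000,0); λ=-2 ⇒ h* = (5/2)/2 = 1.2500.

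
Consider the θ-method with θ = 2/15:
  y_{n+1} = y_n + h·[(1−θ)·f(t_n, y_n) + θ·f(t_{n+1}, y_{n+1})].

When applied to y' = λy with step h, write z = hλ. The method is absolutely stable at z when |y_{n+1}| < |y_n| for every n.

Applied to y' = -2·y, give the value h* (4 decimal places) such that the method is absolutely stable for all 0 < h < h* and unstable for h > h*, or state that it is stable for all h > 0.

(-2.7273,0); λ=-2 ⇒ h* = (30/11)/2 = 1.3636.

On y'=λy, z=hλ:
  y_{n+1} = y_n + z·[13/15·y_n + 2/15·y_{n+1}] ⇒ (1 − 2/15z)y_{n+1} = (1 + 13/15z)y_n
  Hence R(z) = (1 + 13/15z)/(1 − 2/15z).

Find x<0 with |R(x)|<1.
x=-1.25: |R|=0.0714
R=−1: 1+13/15x = −1+2/15x ⇒ -11/15x=2 ⇒ x=2/(-11/15)=-2.7273
Confirm numerically:
  x=-2.693: |R|=0.98151 <1
  x=-2.207: |R|=0.70521 <1
  x=-2.051: |R|=0.61056 <1
  x=-1.943: |R|=0.54321 <1
  x=-3.106: |R|=1.19640 >1
  x=-2.930: |R|=1.10690 >1
  x=-2.923: |R|=1.10328 >1
Interval (-2.7273, 0).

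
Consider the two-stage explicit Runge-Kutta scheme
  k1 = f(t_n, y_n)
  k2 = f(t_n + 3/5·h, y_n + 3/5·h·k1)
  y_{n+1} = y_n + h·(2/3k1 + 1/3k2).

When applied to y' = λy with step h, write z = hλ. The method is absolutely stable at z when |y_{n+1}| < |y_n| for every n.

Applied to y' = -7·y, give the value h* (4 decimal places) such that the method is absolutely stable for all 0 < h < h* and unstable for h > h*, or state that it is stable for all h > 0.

(-5.0000,0); λ=-7 ⇒ h* = (5)/7 = 0.7143.

Test eqn y'=λy, z=hλ:
  k1=λy_n ⇒ h·k1=z·y_n;  k2=λ(1+3/5z)y_n ⇒ h·k2=z(1+3/5z)y_n
  y_{n+1}/y_n = 1 + 2/3z + 1/3z(1+3/5z) = 1 + z + 1/5z²
  R(z) = 1 + z + 1/5z².

Find x<0 with |R(x)|<1.
x=-0.47: |R|=0.5742
R=1: x+1/5x²=0 ⇒ x=−5=-5.0000; min R=1−1/(4·1/5)=-0.2500>−1
Confirm numerically:
  x=-3.933: |R|=0.16070 <1
  x=-2.793: |R|=0.23283 <1
  x=-2.705: |R|=0.24160 <1
  x=-5.314: |R|=1.33372 >1
  x=-5.257: |R|=1.27021 >1
So |R|<1 on (-5.0000, 0).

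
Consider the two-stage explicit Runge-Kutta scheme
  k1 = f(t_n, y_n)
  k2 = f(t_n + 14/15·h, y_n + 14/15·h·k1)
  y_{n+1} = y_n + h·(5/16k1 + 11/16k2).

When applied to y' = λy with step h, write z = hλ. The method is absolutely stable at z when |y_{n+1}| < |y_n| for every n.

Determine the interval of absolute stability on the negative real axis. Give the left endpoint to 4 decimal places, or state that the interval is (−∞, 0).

(-1.5584, 0).

Set f=λy, z=hλ:
  k1=λy_n ⇒ h·k1=z·y_n;  k2=λ(1+14/15z)y_n ⇒ h·k2=z(1+14/15z)y_n
  y_{n+1}/y_n = 1 + 5/16z + 11/16z(1+14/15z) = 1 + z + 77/120z²
  so R(z) = 1 + z + 77/120z².

Boundary: |R(x)|=1, x<0.
x=-1.27: |R|=0.7649
R=1: x+77/120x²=0 ⇒ x=−120/77=-1.5584; min R=1−1/(4·77/120)=0.6104>−1
Confirm numerically:
  x=-1.469: |R|=0.91569 <1
  x=-1.324: |R|=0.80083 <1
  x=-1.302: |R|=0.78576 <1
  x=-0.953: |R|=0.62977 <1
  x=-2.019: |R|=1.59666 >1
  x=-1.664: |R|=1.11271 >1
Stable set (-1.5584, 0).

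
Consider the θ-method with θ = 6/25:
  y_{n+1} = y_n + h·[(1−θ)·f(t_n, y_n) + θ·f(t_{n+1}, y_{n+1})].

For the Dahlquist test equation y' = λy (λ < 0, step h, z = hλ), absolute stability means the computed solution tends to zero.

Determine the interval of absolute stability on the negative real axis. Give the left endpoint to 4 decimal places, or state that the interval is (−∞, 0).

(-3.8462, 0).

Set f=λy, z=hλ:
  y_{n+1} = y_n + z·[19/25·y_n + 6/25·y_{n+1}] ⇒ (1 − 6/25z)y_{n+1} = (1 + 19/25z)y_n
  Hence R(z) = (1 + 19/25z)/(1 − 6/25z).

Boundary: |R(x)|=1, x<0.
x=-0.52: |R|=0.5377
R=−1: 1+19/25x = −1+6/25x ⇒ -13/25x=2 ⇒ x=2/(-13/25)=-3.8462
Confirm numerically:
  x=-3.734: |R|=0.96924 <1
  x=-3.688: |R|=0.95637 <1
  x=-3.268: |R|=0.83151 <1
  x=-4.296: |R|=1.11517 >1
  x=-4.288: |R|=1.11323 >1
  x=-4.194: |R|=1.09014 >1
Interval (-3.8462, 0).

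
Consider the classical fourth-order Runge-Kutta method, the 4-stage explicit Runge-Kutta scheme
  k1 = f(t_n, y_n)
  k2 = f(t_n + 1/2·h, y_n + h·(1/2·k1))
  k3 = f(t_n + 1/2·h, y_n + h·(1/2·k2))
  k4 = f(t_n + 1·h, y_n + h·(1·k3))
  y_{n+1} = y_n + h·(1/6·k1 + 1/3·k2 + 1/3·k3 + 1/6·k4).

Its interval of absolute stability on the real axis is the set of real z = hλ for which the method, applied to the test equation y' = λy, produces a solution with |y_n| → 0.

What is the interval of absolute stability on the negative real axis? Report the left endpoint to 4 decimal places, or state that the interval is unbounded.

Test eqn y'=λy, z=hλ:
  order 4, 4-stage ⇒ R(z)=1+z+z^2/2+z^3/6+z^4/24
  (e.g. R(-1.22)=0.31386, |R|=0.31386)

Find x<0 with |R(x)|<1.
x=-1.22: |R|=0.3139
|R(-2.19)|=0.4159 |R(-1.61)|=0.2705
Bisect:
  x_lo=-3.1528 |R|=1.7109  x_hi=-0.3719 |R|=0.6895
  mid=-1.76232 |R|=0.28025 →hi
  mid=-2.45754 |R|=0.60831 →hi
  mid=-2.80515 |R|=1.03035 →lo
  mid=-2.63134 |R|=0.79164 →hi
  mid=-2.71825 |R|=0.90353 →hi
  mid=-2.76170 |R|=0.96500 →hi
  mid=-2.78342 |R|=0.99718 →hi
  ...
  [-2.78546,-2.78529] ⇒ x*=-2.7853
Stable set (-2.7853, 0).

(-2.7853, 0).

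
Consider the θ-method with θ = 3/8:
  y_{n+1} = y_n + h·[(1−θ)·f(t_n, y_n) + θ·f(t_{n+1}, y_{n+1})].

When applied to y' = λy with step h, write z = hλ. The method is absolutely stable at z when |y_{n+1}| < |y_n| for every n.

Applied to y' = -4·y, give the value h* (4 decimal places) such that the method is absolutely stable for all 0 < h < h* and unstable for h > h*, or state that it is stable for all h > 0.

Set f=λy, z=hλ:
  y_{n+1} = y_n + z·[5/8·y_n + 3/8·y_{n+1}] ⇒ (1 − 3/8z)y_{n+1} = (1 + 5/8z)y_n
  R(z) = (1 + 5/8z)/(1 − 3/8z).

Find x<0 with |R(x)|<1.
x=-1.17: |R|=0.1868
R=−1: 1+5/8x = −1+3/8x ⇒ -1/4x=2 ⇒ x=2/(-1/4)=-8.0000
Confirm numerically:
  x=-7.818: |R|=0.98843 <1
  x=-7.000: |R|=0.93103 <1
  x=-5.960: |R|=0.84235 <1
  x=-5.042: |R|=0.74418 <1
  x=-8.384: |R|=1.02317 >1
  x=-8.312: |R|=1.01895 >1
  x=-8.242: |R|=1.01479 >1
Interval (-8.0000, 0).

(-8.0000,0); λ=-4 ⇒ h* = (8)/4 = 2.0000.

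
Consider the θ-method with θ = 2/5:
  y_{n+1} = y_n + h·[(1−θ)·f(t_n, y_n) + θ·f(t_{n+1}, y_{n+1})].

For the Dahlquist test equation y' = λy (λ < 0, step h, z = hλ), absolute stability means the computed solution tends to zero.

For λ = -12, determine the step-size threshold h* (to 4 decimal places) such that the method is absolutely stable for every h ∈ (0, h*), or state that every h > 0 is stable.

With y'=λy (z=hλ):
  y_{n+1} = y_n + z·[3/5·y_n + 2/5·y_{n+1}] ⇒ (1 − 2/5z)y_{n+1} = (1 + 3/5z)y_n
  R(z) = (1 + 3/5z)/(1 − 2/5z).

Solve |R(x)|<1 on ℝ⁻.
x=-0.64: |R|=0.4904
R=−1: 1+3/5x = −1+2/5x ⇒ -1/5x=2 ⇒ x=2/(-1/5)=-10.0000
Confirm numerically:
  x=-9.829: |R|=0.99307 <1
  x=-8.299: |R|=0.92124 <1
  x=-8.153: |R|=0.91331 <1
  x=-10.491: |R|=1.01890 >1
  x=-10.389: |R|=1.01509 >1
So |R|<1 on (-10.0000, 0).

(-10.0000,0); λ=-12 ⇒ h* = (10)/12 = 0.8333.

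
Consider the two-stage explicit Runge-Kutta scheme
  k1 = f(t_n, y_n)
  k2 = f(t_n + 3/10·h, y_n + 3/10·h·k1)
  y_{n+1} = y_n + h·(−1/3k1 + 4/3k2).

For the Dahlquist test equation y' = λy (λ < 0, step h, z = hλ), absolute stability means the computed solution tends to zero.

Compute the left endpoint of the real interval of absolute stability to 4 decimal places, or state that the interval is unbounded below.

With y'=λy (z=hλ):
  k1=λy_n ⇒ h·k1=z·y_n;  k2=λ(1+3/10z)y_n ⇒ h·k2=z(1+3/10z)y_n
  y_{n+1}/y_n = 1 − 1/3z + 4/3z(1+3/10z) = 1 + z + 2/5z²
  Hence R(z) = 1 + z + 2/5z².

Boundary: |R(x)|=1, x<0.
x=-0.92: |R|=0.4186
R=1: x+2/5x²=0 ⇒ x=−5/2=-2.5000; min R=1−1/(4·2/5)=0.3750>−1
Confirm numerically:
  x=-1.949: |R|=0.57044 <1
  x=-1.741: |R|=0.47143 <1
  x=-1.074: |R|=0.38739 <1
  x=-3.058: |R|=1.68255 >1
  x=-2.941: |R|=1.51879 >1
  x=-2.903: |R|=1.46796 >1
Interval (-2.5000, 0).

z* = -2.5000.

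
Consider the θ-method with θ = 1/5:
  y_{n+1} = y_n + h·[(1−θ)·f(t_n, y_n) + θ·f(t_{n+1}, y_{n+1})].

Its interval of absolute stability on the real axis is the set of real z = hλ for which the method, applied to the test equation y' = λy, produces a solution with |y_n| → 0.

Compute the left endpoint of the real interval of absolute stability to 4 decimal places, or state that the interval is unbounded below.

With y'=λy (z=hλ):
  y_{n+1} = y_n + z·[4/5·y_n + 1/5·y_{n+1}] ⇒ (1 − 1/5z)y_{n+1} = (1 + 4/5z)y_n
  so R(z) = (1 + 4/5z)/(1 − 1/5z).

Need |R(x)|<1, x<0.
x=-1.08: |R|=0.1118
R=−1: 1+4/5x = −1+1/5x ⇒ -3/5x=2 ⇒ x=2/(-3/5)=-3.3333
Confirm numerically:
  x=-2.704: |R|=0.75493 <1
  x=-2.018: |R|=0.43773 <1
  x=-1.597: |R|=0.21040 <1
  x=-1.421: |R|=0.10653 <1
  x=-3.848: |R|=1.17450 >1
  x=-3.604: |R|=1.09437 >1
  x=-3.440: |R|=1.03791 >1
So |R|<1 on (-3.3333, 0).

z* = -3.3333.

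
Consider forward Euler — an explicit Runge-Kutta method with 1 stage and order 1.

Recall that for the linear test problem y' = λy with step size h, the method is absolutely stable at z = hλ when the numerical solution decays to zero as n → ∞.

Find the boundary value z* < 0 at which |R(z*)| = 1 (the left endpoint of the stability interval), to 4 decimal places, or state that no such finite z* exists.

Test eqn y'=λy, z=hλ:
  order 1, 1-stage ⇒ R(z)=1+z
  (e.g. R(-1.08)=-0.08000, |R|=0.08000)

Need |R(x)|<1, x<0.
x=-1.08: |R|=0.0800
|R(-1.32)|=0.3200 |R(-1.28)|=0.2800 |R(-0.95)|=0.0500
Bisect:
  x_lo=-2.8703 |R|=1.8703  x_hi=-0.3151 |R|=0.6849
  mid=-1.59270 |R|=0.59270 →hi
  mid=-2.23149 |R|=1.23149 →lo
  mid=-1.91210 |R|=0.91210 →hi
  mid=-2.07179 |R|=1.07179 →lo
  mid=-1.99195 |R|=0.99195 →hi
  mid=-2.03187 |R|=1.03187 →lo
  mid=-2.01191 |R|=1.01191 →lo
  mid=-2.00193 |R|=1.00193 →lo
  ...
  [-2.00006,-1.99990] ⇒ x*=-2.0000
So |R|<1 on (-2.0000, 0).

left endpoint -2.0000.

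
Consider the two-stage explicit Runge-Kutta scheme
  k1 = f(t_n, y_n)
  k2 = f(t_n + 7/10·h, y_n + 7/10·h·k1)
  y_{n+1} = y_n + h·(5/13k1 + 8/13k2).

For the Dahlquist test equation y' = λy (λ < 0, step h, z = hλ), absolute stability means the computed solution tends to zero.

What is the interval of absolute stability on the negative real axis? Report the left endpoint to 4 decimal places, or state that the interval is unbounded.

z∈(-2.3214,0).

Test eqn y'=λy, z=hλ:
  k1=λy_n ⇒ h·k1=z·y_n;  k2=λ(1+7/10z)y_n ⇒ h·k2=z(1+7/10z)y_n
  y_{n+1}/y_n = 1 + 5/13z + 8/13z(1+7/10z) = 1 + z + 28/65z²
  ⇒ R(z) = 1 + z + 28/65z².

Boundary: |R(x)|=1, x<0.
x=-1.26: |R|=0.4239
R=1: x+28/65x²=0 ⇒ x=−65/28=-2.3214; min R=1−1/(4·28/65)=0.4196>−1
Confirm numerically:
  x=-2.066: |R|=0.77268 <1
  x=-1.150: |R|=0.41969 <1
  x=-1.111: |R|=0.42071 <1
  x=-1.104: |R|=0.42103 <1
  x=-2.608: |R|=1.32195 >1
  x=-2.369: |R|=1.04855 >1
So |R|<1 on (-2.3214, 0).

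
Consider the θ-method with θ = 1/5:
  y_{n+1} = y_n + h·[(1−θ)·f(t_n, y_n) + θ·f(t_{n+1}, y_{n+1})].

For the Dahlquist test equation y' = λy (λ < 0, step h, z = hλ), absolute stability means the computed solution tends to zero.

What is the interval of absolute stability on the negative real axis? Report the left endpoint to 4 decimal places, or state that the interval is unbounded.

Test eqn y'=λy, z=hλ:
  y_{n+1} = y_n + z·[4/5·y_n + 1/5·y_{n+1}] ⇒ (1 − 1/5z)y_{n+1} = (1 + 4/5z)y_n
  Hence R(z) = (1 + 4/5z)/(1 − 1/5z).

Solve |R(x)|<1 on ℝ⁻.
x=-1.58: |R|=0.2006
R=−1: 1+4/5x = −1+1/5x ⇒ -3/5x=2 ⇒ x=2/(-3/5)=-3.3333
Confirm numerically:
  x=-2.984: |R|=0.86874 <1
  x=-2.042: |R|=0.44987 <1
  x=-1.995: |R|=0.42602 <1
  x=-1.371: |R|=0.07597 <1
  x=-3.744: |R|=1.14090 >1
  x=-3.426: |R|=1.03299 >1
So |R|<1 on (-3.3333, 0).

(-3.3333, 0).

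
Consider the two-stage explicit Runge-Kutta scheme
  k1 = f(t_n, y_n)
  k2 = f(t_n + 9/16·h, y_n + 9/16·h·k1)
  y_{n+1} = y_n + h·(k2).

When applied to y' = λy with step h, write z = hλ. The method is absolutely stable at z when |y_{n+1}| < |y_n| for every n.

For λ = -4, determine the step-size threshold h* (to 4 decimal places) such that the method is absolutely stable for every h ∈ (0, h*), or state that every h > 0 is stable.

(-1.7778,0); λ=-4 ⇒ h* = (16/9)/4 = 0.4444.

Test eqn y'=λy, z=hλ:
  k1=λy_n ⇒ h·k1=z·y_n;  k2=λ(1+9/16z)y_n ⇒ h·k2=z(1+9/16z)y_n
  y_{n+1}/y_n = 1 + z(1+9/16z) = 1 + z + 9/16z²
  ⇒ R(z) = 1 + z + 9/16z².

Boundary: |R(x)|=1, x<0.
x=-0.98: |R|=0.5602
R=1: x+9/16x²=0 ⇒ x=−16/9=-1.7778; min R=1−1/(4·9/16)=0.5556>−1
Confirm numerically:
  x=-1.456: |R|=0.73646 <1
  x=-1.297: |R|=0.64924 <1
  x=-1.011: |R|=0.56394 <1
  x=-2.240: |R|=1.58240 >1
  x=-2.033: |R|=1.29186 >1
  x=-1.959: |R|=1.19970 >1
Stable set (-1.7778, 0).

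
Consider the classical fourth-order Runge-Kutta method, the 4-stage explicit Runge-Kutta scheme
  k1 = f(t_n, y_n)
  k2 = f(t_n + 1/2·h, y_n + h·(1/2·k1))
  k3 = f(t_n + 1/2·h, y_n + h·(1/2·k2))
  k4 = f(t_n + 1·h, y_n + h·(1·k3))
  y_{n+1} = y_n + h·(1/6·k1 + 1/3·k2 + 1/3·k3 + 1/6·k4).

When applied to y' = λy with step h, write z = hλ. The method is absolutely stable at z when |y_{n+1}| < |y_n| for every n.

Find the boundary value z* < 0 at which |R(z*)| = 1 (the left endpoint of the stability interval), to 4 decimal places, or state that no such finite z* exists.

On y'=λy, z=hλ:
  order 4, 4-stage ⇒ R(z)=1+z+z^2/2+z^3/6+z^4/24
  (e.g. R(-1.18)=0.32314, |R|=0.32314)

Find x<0 with |R(x)|<1.
x=-1.18: |R|=0.3231
|R(-2.8)|=1.0224 |R(-1.34)|=0.2911 |R(-1.05)|=0.3590
Bisect:
  x_lo=-3.6683 |R|=3.3775  x_hi=-0.3227 |R|=0.7242
  mid=-1.99550 |R|=0.33184 →hi
  mid=-2.83188 |R|=1.07254 →lo
  mid=-2.41369 |R|=0.56982 →hi
  mid=-2.62278 |R|=0.78138 →hi
  mid=-2.72733 |R|=0.91607 →hi
  mid=-2.77960 |R|=0.99146 →hi
  mid=-2.80574 |R|=1.03127 →lo
  mid=-2.79267 |R|=1.01118 →lo
  mid=-2.78614 |R|=1.00128 →lo
  ...
  [-2.78532,-2.78512] ⇒ x*=-2.7853
Interval (-2.7853, 0).

z* = -2.7853.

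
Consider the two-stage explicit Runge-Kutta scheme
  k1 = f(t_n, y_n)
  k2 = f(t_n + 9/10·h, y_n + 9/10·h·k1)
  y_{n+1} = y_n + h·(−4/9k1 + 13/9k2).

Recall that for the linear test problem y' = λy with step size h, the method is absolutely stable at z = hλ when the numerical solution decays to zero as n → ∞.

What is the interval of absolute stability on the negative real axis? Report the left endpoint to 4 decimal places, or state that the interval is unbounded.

Test eqn y'=λy, z=hλ:
  k1=λy_n ⇒ h·k1=z·y_n;  k2=λ(1+9/10z)y_n ⇒ h·k2=z(1+9/10z)y_n
  y_{n+1}/y_n = 1 − 4/9z + 13/9z(1+9/10z) = 1 + z + 13/10z²
  Hence R(z) = 1 + z + 13/10z².

Boundary: |R(x)|=1, x<0.
x=-0.78: |R|=1.0109
R=1: x+13/10x²=0 ⇒ x=−10/13=-0.7692; min R=1−1/(4·13/10)=0.8077>−1
Confirm numerically:
  x=-0.725: |R|=0.95831 <1
  x=-0.615: |R|=0.87669 <1
  x=-0.598: |R|=0.86689 <1
  x=-0.402: |R|=0.80809 <1
  x=-1.263: |R|=1.81072 >1
  x=-0.985: |R|=1.27629 >1
  x=-0.943: |R|=1.21302 >1
Interval (-0.7692, 0).

(-0.7692, 0).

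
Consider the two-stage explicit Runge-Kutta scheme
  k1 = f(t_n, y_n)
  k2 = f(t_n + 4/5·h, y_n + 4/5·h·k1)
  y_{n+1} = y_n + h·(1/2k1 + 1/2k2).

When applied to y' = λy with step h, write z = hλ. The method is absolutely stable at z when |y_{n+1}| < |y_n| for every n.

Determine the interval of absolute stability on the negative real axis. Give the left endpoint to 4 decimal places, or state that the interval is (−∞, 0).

Test eqn y'=λy, z=hλ:
  k1=λy_n ⇒ h·k1=z·y_n;  k2=λ(1+4/5z)y_n ⇒ h·k2=z(1+4/5z)y_n
  y_{n+1}/y_n = 1 + 1/2z + 1/2z(1+4/5z) = 1 + z + 2/5z²
  R(z) = 1 + z + 2/5z².

Need |R(x)|<1, x<0.
x=-1.59: |R|=0.4212
R=1: x+2/5x²=0 ⇒ x=−5/2=-2.5000; min R=1−1/(4·2/5)=0.3750>−1
Confirm numerically:
  x=-1.472: |R|=0.39471 <1
  x=-1.200: |R|=0.37600 <1
  x=-1.094: |R|=0.38473 <1
  x=-3.077: |R|=1.71017 >1
  x=-2.971: |R|=1.55974 >1
So |R|<1 on (-2.5000, 0).

(-2.5000, 0).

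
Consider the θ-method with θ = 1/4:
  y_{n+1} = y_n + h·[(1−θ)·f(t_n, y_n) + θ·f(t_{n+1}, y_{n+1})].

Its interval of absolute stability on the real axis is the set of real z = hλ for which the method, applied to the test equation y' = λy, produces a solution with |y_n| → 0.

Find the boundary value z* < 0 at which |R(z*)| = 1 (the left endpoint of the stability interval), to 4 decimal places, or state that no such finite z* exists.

z* = -4.0000.

Set f=λy, z=hλ:
  y_{n+1} = y_n + z·[3/4·y_n + 1/4·y_{n+1}] ⇒ (1 − 1/4z)y_{n+1} = (1 + 3/4z)y_n
  ⇒ R(z) = (1 + 3/4z)/(1 − 1/4z).

Find x<0 with |R(x)|<1.
x=-0.58: |R|=0.4934
R=−1: 1+3/4x = −1+1/4x ⇒ -1/2x=2 ⇒ x=2/(-1/2)=-4.0000
Confirm numerically:
  x=-3.262: |R|=0.79675 <1
  x=-3.024: |R|=0.72210 <1
  x=-3.007: |R|=0.71657 <1
  x=-2.240: |R|=0.43590 <1
  x=-4.428: |R|=1.10157 >1
  x=-4.085: |R|=1.02103 >1
  x=-4.029: |R|=1.00722 >1
So |R|<1 on (-4.0000, 0).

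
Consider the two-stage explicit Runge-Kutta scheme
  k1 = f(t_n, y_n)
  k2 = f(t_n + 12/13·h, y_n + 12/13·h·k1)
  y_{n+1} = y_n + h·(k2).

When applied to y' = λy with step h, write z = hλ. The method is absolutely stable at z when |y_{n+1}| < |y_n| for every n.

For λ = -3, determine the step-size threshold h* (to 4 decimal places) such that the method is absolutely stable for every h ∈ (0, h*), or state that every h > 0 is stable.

(-1.0833,0); λ=-3 ⇒ h* = (13/12)/3 = 0.3611.

Test eqn y'=λy, z=hλ:
  k1=λy_n ⇒ h·k1=z·y_n;  k2=λ(1+12/13z)y_n ⇒ h·k2=z(1+12/13z)y_n
  y_{n+1}/y_n = 1 + z(1+12/13z) = 1 + z + 12/13z²
  ⇒ R(z) = 1 + z + 12/13z².

Need |R(x)|<1, x<0.
x=-0.52: |R|=0.7296
R=1: x+12/13x²=0 ⇒ x=−13/12=-1.0833; min R=1−1/(4·12/13)=0.7292>−1
Confirm numerically:
  x=-0.847: |R|=0.81522 <1
  x=-0.799: |R|=0.79029 <1
  x=-0.707: |R|=0.75440 <1
  x=-0.609: |R|=0.73335 <1
  x=-1.596: |R|=1.75528 >1
  x=-1.388: |R|=1.39035 >1
  x=-1.141: |R|=1.06074 >1
Stable set (-1.0833, 0).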